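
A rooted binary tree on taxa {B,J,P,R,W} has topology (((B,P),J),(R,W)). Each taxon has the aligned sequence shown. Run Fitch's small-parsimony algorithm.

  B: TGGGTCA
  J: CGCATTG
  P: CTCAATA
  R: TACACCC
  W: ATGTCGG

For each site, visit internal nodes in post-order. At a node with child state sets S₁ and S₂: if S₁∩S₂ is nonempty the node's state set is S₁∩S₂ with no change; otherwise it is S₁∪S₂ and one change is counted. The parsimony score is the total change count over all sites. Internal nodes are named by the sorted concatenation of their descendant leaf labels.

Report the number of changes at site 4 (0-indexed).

[col 0] BP: children B:{T}, P:{C} ∪→ {C,T}; cost 1
[col 0] BJP: children BP:{C,T}, J:{C} ∩→ {C}; cost 0
[col 0] RW: children R:{T}, W:{A} ∪→ {A,T}; cost 1
[col 0] BJPRW: children BJP:{C}, RW:{A,T} ∪→ {A,C,T}; cost 1
[col 1] BP: children B:{G}, P:{T} ∪→ {G,T}; cost 1
[col 1] BJP: children BP:{G,T}, J:{G} ∩→ {G}; cost 0
[col 1] RW: children R:{A}, W:{T} ∪→ {A,T}; cost 1
[col 1] BJPRW: children BJP:{G}, RW:{A,T} ∪→ {A,G,T}; cost 1
[col 2] BP: children B:{G}, P:{C} ∪→ {C,G}; cost 1
[col 2] BJP: children BP:{C,G}, J:{C} ∩→ {C}; cost 0
[col 2] RW: children R:{C}, W:{G} ∪→ {C,G}; cost 1
[col 2] BJPRW: children BJP:{C}, RW:{C,G} ∩→ {C}; cost 0
[col 3] BP: children B:{G}, P:{A} ∪→ {A,G}; cost 1
[col 3] BJP: children BP:{A,G}, J:{A} ∩→ {A}; cost 0
[col 3] RW: children R:{A}, W:{T} ∪→ {A,T}; cost 1
[col 3] BJPRW: children BJP:{A}, RW:{A,T} ∩→ {A}; cost 0
[col 4] BP: children B:{T}, P:{A} ∪→ {A,T}; cost 1
[col 4] BJP: children BP:{A,T}, J:{T} ∩→ {T}; cost 0
[col 4] RW: children R:{C}, W:{C} ∩→ {C}; cost 0
[col 4] BJPRW: children BJP:{T}, RW:{C} ∪→ {C,T}; cost 1
[col 5] BP: children B:{C}, P:{T} ∪→ {C,T}; cost 1
[col 5] BJP: children BP:{C,T}, J:{T} ∩→ {T}; cost 0
[col 5] RW: children R:{C}, W:{G} ∪→ {C,G}; cost 1
[col 5] BJPRW: children BJP:{T}, RW:{C,G} ∪→ {C,G,T}; cost 1
[col 6] BP: children B:{A}, P:{A} ∩→ {A}; cost 0
[col 6] BJP: children BP:{A}, J:{G} ∪→ {A,G}; cost 1
[col 6] RW: children R:{C}, W:{G} ∪→ {C,G}; cost 1
[col 6] BJPRW: children BJP:{A,G}, RW:{C,G} ∩→ {G}; cost 0
per-site changes: [3, 3, 2, 2, 2, 3, 2]; total = 17

2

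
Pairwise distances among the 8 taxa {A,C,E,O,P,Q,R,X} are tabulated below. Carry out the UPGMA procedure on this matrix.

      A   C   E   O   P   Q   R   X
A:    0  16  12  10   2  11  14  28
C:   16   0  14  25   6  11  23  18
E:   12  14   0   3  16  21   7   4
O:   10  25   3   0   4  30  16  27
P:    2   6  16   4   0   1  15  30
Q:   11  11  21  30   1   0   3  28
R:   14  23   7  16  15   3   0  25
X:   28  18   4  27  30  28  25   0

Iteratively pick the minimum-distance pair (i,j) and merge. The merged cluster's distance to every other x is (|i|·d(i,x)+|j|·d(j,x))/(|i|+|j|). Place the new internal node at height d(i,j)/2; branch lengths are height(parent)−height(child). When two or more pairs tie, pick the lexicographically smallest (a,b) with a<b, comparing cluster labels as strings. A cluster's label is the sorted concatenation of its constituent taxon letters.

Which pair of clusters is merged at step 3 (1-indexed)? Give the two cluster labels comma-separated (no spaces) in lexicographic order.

step 1: merge (P,Q) at d=1; branch lengths P→1/2, Q→1/2; new cluster PQ
  updated: d(A,PQ)=13/2, d(C,PQ)=17/2, d(E,PQ)=37/2, d(O,PQ)=17, d(PQ,R)=9, d(PQ,X)=29
step 2: merge (E,O) at d=3; branch lengths E→3/2, O→3/2; new cluster EO
  updated: d(A,EO)=11, d(C,EO)=39/2, d(EO,PQ)=71/4, d(EO,R)=23/2, d(EO,X)=31/2
step 3: merge (A,PQ) at d=13/2; branch lengths A→13/4, PQ→11/4; new cluster APQ
  updated: d(APQ,C)=11, d(APQ,EO)=31/2, d(APQ,R)=32/3, d(APQ,X)=86/3
step 4: merge (APQ,R) at d=32/3; branch lengths APQ→25/12, R→16/3; new cluster APQR
  updated: d(APQR,C)=14, d(APQR,EO)=29/2, d(APQR,X)=111/4
step 5: merge (APQR,C) at d=14; branch lengths APQR→5/3, C→7; new cluster ACPQR
  updated: d(ACPQR,EO)=31/2, d(ACPQR,X)=129/5
step 6: merge (ACPQR,EO) at d=31/2; branch lengths ACPQR→3/4, EO→25/4; new cluster ACEOPQR
  updated: d(ACEOPQR,X)=160/7
step 7: merge (ACEOPQR,X) at d=160/7; branch lengths ACEOPQR→103/28, X→80/7; new cluster ACEOPQRX
final tree: (((((A:13/4,(P:1/2,Q:1/2):11/4):25/12,R:16/3):5/3,C:7):3/4,(E:3/2,O:3/2):25/4):103/28,X:80/7)
total length: 1012/21

A,PQ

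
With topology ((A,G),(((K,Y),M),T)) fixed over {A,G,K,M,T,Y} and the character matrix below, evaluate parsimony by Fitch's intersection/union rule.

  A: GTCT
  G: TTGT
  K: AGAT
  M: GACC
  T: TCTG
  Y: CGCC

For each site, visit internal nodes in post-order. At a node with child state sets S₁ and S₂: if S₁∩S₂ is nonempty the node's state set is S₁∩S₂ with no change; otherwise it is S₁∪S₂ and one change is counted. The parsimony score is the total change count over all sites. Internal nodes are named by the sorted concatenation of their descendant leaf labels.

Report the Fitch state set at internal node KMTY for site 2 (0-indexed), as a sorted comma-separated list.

[col 0] AG: children A:{G}, G:{T} ∪→ {G,T}; cost 1
[col 0] KY: children K:{A}, Y:{C} ∪→ {A,C}; cost 1
[col 0] KMY: children KY:{A,C}, M:{G} ∪→ {A,C,G}; cost 1
[col 0] KMTY: children KMY:{A,C,G}, T:{T} ∪→ {A,C,G,T}; cost 1
[col 0] AGKMTY: children AG:{G,T}, KMTY:{A,C,G,T} ∩→ {G,T}; cost 0
[col 1] AG: children A:{T}, G:{T} ∩→ {T}; cost 0
[col 1] KY: children K:{G}, Y:{G} ∩→ {G}; cost 0
[col 1] KMY: children KY:{G}, M:{A} ∪→ {A,G}; cost 1
[col 1] KMTY: children KMY:{A,G}, T:{C} ∪→ {A,C,G}; cost 1
[col 1] AGKMTY: children AG:{T}, KMTY:{A,C,G} ∪→ {A,C,G,T}; cost 1
[col 2] AG: children A:{C}, G:{G} ∪→ {C,G}; cost 1
[col 2] KY: children K:{A}, Y:{C} ∪→ {A,C}; cost 1
[col 2] KMY: children KY:{A,C}, M:{C} ∩→ {C}; cost 0
[col 2] KMTY: children KMY:{C}, T:{T} ∪→ {C,T}; cost 1
[col 2] AGKMTY: children AG:{C,G}, KMTY:{C,T} ∩→ {C}; cost 0
[col 3] AG: children A:{T}, G:{T} ∩→ {T}; cost 0
[col 3] KY: children K:{T}, Y:{C} ∪→ {C,T}; cost 1
[col 3] KMY: children KY:{C,T}, M:{C} ∩→ {C}; cost 0
[col 3] KMTY: children KMY:{C}, T:{G} ∪→ {C,G}; cost 1
[col 3] AGKMTY: children AG:{T}, KMTY:{C,G} ∪→ {C,G,T}; cost 1
per-site changes: [4, 3, 3, 3]; total = 13

C,T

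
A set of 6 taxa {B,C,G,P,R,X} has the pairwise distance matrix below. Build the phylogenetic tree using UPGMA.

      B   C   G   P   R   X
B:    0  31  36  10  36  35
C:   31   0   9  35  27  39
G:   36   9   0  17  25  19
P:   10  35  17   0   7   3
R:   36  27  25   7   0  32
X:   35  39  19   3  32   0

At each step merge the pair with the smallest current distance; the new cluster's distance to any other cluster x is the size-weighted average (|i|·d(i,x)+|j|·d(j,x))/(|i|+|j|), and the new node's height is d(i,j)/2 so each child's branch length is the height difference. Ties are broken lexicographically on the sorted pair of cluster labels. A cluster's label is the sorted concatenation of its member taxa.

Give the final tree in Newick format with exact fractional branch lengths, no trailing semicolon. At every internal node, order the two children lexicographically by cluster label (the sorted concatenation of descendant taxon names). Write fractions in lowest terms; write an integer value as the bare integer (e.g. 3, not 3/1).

((B:27/2,((P:3/2,X:3/2):33/4,R:39/4):15/4):13/16,(C:9/2,G:9/2):157/16)

1. join P+X (d=3) ⇒ PX; edges |P|=3/2, |X|=3/2
  updated: d(B,PX)=45/2, d(C,PX)=37, d(G,PX)=18, d(PX,R)=39/2
2. join C+G (d=9) ⇒ CG; edges |C|=9/2, |G|=9/2
  updated: d(B,CG)=67/2, d(CG,PX)=55/2, d(CG,R)=26
3. join PX+R (d=39/2) ⇒ PRX; edges |PX|=33/4, |R|=39/4
  updated: d(B,PRX)=27, d(CG,PRX)=27
4. join B+PRX (d=27) ⇒ BPRX; edges |B|=27/2, |PRX|=15/4
  updated: d(BPRX,CG)=229/8
5. join BPRX+CG (d=229/8) ⇒ BCGPRX; edges |BPRX|=13/16, |CG|=157/16
final tree: ((B:27/2,((P:3/2,X:3/2):33/4,R:39/4):15/4):13/16,(C:9/2,G:9/2):157/16)
total length: 463/8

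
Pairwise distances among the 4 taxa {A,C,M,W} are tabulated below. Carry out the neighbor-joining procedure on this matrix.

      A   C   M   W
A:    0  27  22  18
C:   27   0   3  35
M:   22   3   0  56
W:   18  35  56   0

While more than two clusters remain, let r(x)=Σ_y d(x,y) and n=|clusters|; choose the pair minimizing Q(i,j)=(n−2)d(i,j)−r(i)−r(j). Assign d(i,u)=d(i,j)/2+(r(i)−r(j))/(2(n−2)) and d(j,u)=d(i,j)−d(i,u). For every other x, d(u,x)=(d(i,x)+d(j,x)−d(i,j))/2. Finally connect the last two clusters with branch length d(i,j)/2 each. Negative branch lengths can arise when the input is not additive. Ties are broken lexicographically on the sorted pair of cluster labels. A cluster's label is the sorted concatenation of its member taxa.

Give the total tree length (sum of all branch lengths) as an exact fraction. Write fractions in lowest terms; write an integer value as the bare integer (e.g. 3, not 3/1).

step 1: merge (A,W) at d=18, Q=-140; branch lengths A→-3/2, W→39/2; new cluster AW
  updated: d(AW,C)=22, d(AW,M)=30
step 2: merge (AW,C) at d=22, Q=-55; branch lengths AW→49/2, C→-5/2; new cluster ACW
  updated: d(ACW,M)=11/2
step 3: merge (ACW,M) at d=11/2; branch lengths ACW→11/4, M→11/4; new cluster ACMW
final tree: (((A:-3/2,W:39/2):49/2,C:-5/2):11/4,M:11/4)
total length: 91/2

91/2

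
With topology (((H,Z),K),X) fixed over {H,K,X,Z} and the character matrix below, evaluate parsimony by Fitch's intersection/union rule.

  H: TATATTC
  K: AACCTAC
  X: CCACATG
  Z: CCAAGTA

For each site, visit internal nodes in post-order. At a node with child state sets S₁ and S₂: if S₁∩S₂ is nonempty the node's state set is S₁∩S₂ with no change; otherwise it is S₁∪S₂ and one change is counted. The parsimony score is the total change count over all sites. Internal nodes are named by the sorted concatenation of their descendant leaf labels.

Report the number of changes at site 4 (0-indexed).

2

site 0, node HZ: H={T} ∪ Z={C} → {C,T} (+1)
site 0, node HKZ: HZ={C,T} ∪ K={A} → {A,C,T} (+1)
site 0, node HKXZ: HKZ={A,C,T} ∩ X={C} → {C} (+0)
site 1, node HZ: H={A} ∪ Z={C} → {A,C} (+1)
site 1, node HKZ: HZ={A,C} ∩ K={A} → {A} (+0)
site 1, node HKXZ: HKZ={A} ∪ X={C} → {A,C} (+1)
site 2, node HZ: H={T} ∪ Z={A} → {A,T} (+1)
site 2, node HKZ: HZ={A,T} ∪ K={C} → {A,C,T} (+1)
site 2, node HKXZ: HKZ={A,C,T} ∩ X={A} → {A} (+0)
site 3, node HZ: H={A} ∩ Z={A} → {A} (+0)
site 3, node HKZ: HZ={A} ∪ K={C} → {A,C} (+1)
site 3, node HKXZ: HKZ={A,C} ∩ X={C} → {C} (+0)
site 4, node HZ: H={T} ∪ Z={G} → {G,T} (+1)
site 4, node HKZ: HZ={G,T} ∩ K={T} → {T} (+0)
site 4, node HKXZ: HKZ={T} ∪ X={A} → {A,T} (+1)
site 5, node HZ: H={T} ∩ Z={T} → {T} (+0)
site 5, node HKZ: HZ={T} ∪ K={A} → {A,T} (+1)
site 5, node HKXZ: HKZ={A,T} ∩ X={T} → {T} (+0)
site 6, node HZ: H={C} ∪ Z={A} → {A,C} (+1)
site 6, node HKZ: HZ={A,C} ∩ K={C} → {C} (+0)
site 6, node HKXZ: HKZ={C} ∪ X={G} → {C,G} (+1)
per-site changes: [2, 2, 2, 1, 2, 1, 2]; total = 12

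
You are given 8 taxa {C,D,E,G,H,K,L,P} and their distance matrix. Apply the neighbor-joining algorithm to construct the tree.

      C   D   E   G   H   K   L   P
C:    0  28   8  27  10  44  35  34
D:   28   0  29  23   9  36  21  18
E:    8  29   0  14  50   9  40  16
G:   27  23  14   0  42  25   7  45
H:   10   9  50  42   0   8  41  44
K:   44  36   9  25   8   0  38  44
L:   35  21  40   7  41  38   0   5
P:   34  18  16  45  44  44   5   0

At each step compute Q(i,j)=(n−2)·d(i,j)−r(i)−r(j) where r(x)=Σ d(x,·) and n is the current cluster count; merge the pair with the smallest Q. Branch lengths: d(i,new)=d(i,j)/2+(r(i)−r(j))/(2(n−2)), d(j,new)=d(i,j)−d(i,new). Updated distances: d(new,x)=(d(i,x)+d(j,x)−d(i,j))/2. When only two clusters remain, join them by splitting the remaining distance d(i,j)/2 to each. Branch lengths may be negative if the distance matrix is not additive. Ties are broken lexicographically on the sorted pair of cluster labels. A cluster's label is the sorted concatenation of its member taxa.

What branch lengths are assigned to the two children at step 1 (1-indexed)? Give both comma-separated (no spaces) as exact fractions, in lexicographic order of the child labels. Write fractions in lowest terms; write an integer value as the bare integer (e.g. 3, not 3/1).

iteration 1: select L,P (d=5, Q=-363); attach at lengths (11/12, 49/12); label the merged cluster LP
  updated: d(C,LP)=32, d(D,LP)=17, d(E,LP)=51/2, d(G,LP)=47/2, d(H,LP)=40, d(K,LP)=77/2
iteration 2: select H,K (d=8, Q=-559/2); attach at lengths (77/20, 83/20); label the merged cluster HK
  updated: d(C,HK)=23, d(D,HK)=37/2, d(E,HK)=51/2, d(G,HK)=59/2, d(HK,LP)=141/4
iteration 3: select C,E (d=8, Q=-188); attach at lengths (6, 2); label the merged cluster CE
  updated: d(CE,D)=49/2, d(CE,G)=33/2, d(CE,HK)=81/4, d(CE,LP)=99/4
iteration 4: select D,LP (d=17, Q=-265/2); attach at lengths (67/12, 137/12); label the merged cluster DLP
  updated: d(CE,DLP)=129/8, d(DLP,G)=59/4, d(DLP,HK)=147/8
iteration 5: select CE,G (d=33/2, Q=-645/8); attach at lengths (201/32, 327/32); label the merged cluster CEG
  updated: d(CEG,DLP)=115/16, d(CEG,HK)=133/8
iteration 6: select CEG,DLP (d=115/16, Q=-675/16); attach at lengths (87/32, 143/32); label the merged cluster CDEGLP
  updated: d(CDEGLP,HK)=445/32
iteration 7: select CDEGLP,HK (d=445/32); attach at lengths (445/64, 445/64); label the merged cluster CDEGHKLP
final tree: ((((C:6,E:2):201/32,G:327/32):87/32,(D:67/12,(L:11/12,P:49/12):137/12):143/32):445/64,(H:77/20,K:83/20):445/64)
total length: 2419/32

11/12,49/12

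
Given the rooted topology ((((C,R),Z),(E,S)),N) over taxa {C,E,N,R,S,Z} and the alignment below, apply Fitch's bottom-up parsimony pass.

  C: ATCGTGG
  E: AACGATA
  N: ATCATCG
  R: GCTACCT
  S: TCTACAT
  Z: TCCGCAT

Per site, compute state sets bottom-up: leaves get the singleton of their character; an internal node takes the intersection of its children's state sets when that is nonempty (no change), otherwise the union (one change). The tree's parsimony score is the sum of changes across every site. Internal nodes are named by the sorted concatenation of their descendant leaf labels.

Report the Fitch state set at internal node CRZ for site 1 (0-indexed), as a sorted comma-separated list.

CR@0: {A} ∪ {G} = {A,G} (union, +1)
CRZ@0: {A,G} ∪ {T} = {A,G,T} (union, +1)
ES@0: {A} ∪ {T} = {A,T} (union, +1)
CERSZ@0: {A,G,T} ∩ {A,T} = {A,T} (intersection, +0)
CENRSZ@0: {A,T} ∩ {A} = {A} (intersection, +0)
CR@1: {T} ∪ {C} = {C,T} (union, +1)
CRZ@1: {C,T} ∩ {C} = {C} (intersection, +0)
ES@1: {A} ∪ {C} = {A,C} (union, +1)
CERSZ@1: {C} ∩ {A,C} = {C} (intersection, +0)
CENRSZ@1: {C} ∪ {T} = {C,T} (union, +1)
CR@2: {C} ∪ {T} = {C,T} (union, +1)
CRZ@2: {C,T} ∩ {C} = {C} (intersection, +0)
ES@2: {C} ∪ {T} = {C,T} (union, +1)
CERSZ@2: {C} ∩ {C,T} = {C} (intersection, +0)
CENRSZ@2: {C} ∩ {C} = {C} (intersection, +0)
CR@3: {G} ∪ {A} = {A,G} (union, +1)
CRZ@3: {A,G} ∩ {G} = {G} (intersection, +0)
ES@3: {G} ∪ {A} = {A,G} (union, +1)
CERSZ@3: {G} ∩ {A,G} = {G} (intersection, +0)
CENRSZ@3: {G} ∪ {A} = {A,G} (union, +1)
CR@4: {T} ∪ {C} = {C,T} (union, +1)
CRZ@4: {C,T} ∩ {C} = {C} (intersection, +0)
ES@4: {A} ∪ {C} = {A,C} (union, +1)
CERSZ@4: {C} ∩ {A,C} = {C} (intersection, +0)
CENRSZ@4: {C} ∪ {T} = {C,T} (union, +1)
CR@5: {G} ∪ {C} = {C,G} (union, +1)
CRZ@5: {C,G} ∪ {A} = {A,C,G} (union, +1)
ES@5: {T} ∪ {A} = {A,T} (union, +1)
CERSZ@5: {A,C,G} ∩ {A,T} = {A} (intersection, +0)
CENRSZ@5: {A} ∪ {C} = {A,C} (union, +1)
CR@6: {G} ∪ {T} = {G,T} (union, +1)
CRZ@6: {G,T} ∩ {T} = {T} (intersection, +0)
ES@6: {A} ∪ {T} = {A,T} (union, +1)
CERSZ@6: {T} ∩ {A,T} = {T} (intersection, +0)
CENRSZ@6: {T} ∪ {G} = {G,T} (union, +1)
per-site changes: [3, 3, 2, 3, 3, 4, 3]; total = 21

C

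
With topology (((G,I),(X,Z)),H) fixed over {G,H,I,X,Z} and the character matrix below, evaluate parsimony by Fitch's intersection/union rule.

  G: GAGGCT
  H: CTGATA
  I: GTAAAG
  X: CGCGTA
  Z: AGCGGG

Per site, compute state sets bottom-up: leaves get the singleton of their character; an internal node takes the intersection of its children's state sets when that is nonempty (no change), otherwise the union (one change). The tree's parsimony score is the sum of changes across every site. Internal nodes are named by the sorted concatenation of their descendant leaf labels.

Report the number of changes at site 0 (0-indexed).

2

[col 0] GI: children G:{G}, I:{G} ∩→ {G}; cost 0
[col 0] XZ: children X:{C}, Z:{A} ∪→ {A,C}; cost 1
[col 0] GIXZ: children GI:{G}, XZ:{A,C} ∪→ {A,C,G}; cost 1
[col 0] GHIXZ: children GIXZ:{A,C,G}, H:{C} ∩→ {C}; cost 0
[col 1] GI: children G:{A}, I:{T} ∪→ {A,T}; cost 1
[col 1] XZ: children X:{G}, Z:{G} ∩→ {G}; cost 0
[col 1] GIXZ: children GI:{A,T}, XZ:{G} ∪→ {A,G,T}; cost 1
[col 1] GHIXZ: children GIXZ:{A,G,T}, H:{T} ∩→ {T}; cost 0
[col 2] GI: children G:{G}, I:{A} ∪→ {A,G}; cost 1
[col 2] XZ: children X:{C}, Z:{C} ∩→ {C}; cost 0
[col 2] GIXZ: children GI:{A,G}, XZ:{C} ∪→ {A,C,G}; cost 1
[col 2] GHIXZ: children GIXZ:{A,C,G}, H:{G} ∩→ {G}; cost 0
[col 3] GI: children G:{G}, I:{A} ∪→ {A,G}; cost 1
[col 3] XZ: children X:{G}, Z:{G} ∩→ {G}; cost 0
[col 3] GIXZ: children GI:{A,G}, XZ:{G} ∩→ {G}; cost 0
[col 3] GHIXZ: children GIXZ:{G}, H:{A} ∪→ {A,G}; cost 1
[col 4] GI: children G:{C}, I:{A} ∪→ {A,C}; cost 1
[col 4] XZ: children X:{T}, Z:{G} ∪→ {G,T}; cost 1
[col 4] GIXZ: children GI:{A,C}, XZ:{G,T} ∪→ {A,C,G,T}; cost 1
[col 4] GHIXZ: children GIXZ:{A,C,G,T}, H:{T} ∩→ {T}; cost 0
[col 5] GI: children G:{T}, I:{G} ∪→ {G,T}; cost 1
[col 5] XZ: children X:{A}, Z:{G} ∪→ {A,G}; cost 1
[col 5] GIXZ: children GI:{G,T}, XZ:{A,G} ∩→ {G}; cost 0
[col 5] GHIXZ: children GIXZ:{G}, H:{A} ∪→ {A,G}; cost 1
per-site changes: [2, 2, 2, 2, 3, 3]; total = 14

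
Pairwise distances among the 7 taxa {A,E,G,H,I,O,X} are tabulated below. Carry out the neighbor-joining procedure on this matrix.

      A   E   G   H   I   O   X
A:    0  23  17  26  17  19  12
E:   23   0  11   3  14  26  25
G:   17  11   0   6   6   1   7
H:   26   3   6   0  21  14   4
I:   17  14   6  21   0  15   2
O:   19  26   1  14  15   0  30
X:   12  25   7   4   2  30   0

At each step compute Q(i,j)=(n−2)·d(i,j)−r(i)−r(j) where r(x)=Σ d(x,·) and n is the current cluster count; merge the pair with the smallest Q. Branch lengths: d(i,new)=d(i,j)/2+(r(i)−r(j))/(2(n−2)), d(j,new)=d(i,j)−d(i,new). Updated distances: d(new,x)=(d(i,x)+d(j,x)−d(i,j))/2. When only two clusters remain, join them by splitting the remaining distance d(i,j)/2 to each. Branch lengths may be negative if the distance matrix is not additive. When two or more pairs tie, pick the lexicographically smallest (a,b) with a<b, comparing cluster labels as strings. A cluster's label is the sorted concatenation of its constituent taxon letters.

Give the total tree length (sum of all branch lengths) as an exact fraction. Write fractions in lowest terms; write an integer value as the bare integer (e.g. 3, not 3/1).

iteration 1: select E,H (d=3, Q=-161); attach at lengths (43/10, -13/10); label the merged cluster EH
  updated: d(A,EH)=23, d(EH,G)=7, d(EH,I)=16, d(EH,O)=37/2, d(EH,X)=13
iteration 2: select G,O (d=1, Q=-235/2); attach at lengths (-83/16, 99/16); label the merged cluster GO
  updated: d(A,GO)=35/2, d(EH,GO)=49/4, d(GO,I)=10, d(GO,X)=18
iteration 3: select EH,GO (d=49/4, Q=-341/4); attach at lengths (173/24, 121/24); label the merged cluster EGHO
  updated: d(A,EGHO)=113/8, d(EGHO,I)=55/8, d(EGHO,X)=75/8
iteration 4: select A,EGHO (d=113/8, Q=-181/4); attach at lengths (41/4, 31/8); label the merged cluster AEGHO
  updated: d(AEGHO,I)=39/8, d(AEGHO,X)=29/8
iteration 5: select AEGHO,I (d=39/8, Q=-21/2); attach at lengths (13/4, 13/8); label the merged cluster AEGHIO
  updated: d(AEGHIO,X)=3/8
iteration 6: select AEGHIO,X (d=3/8); attach at lengths (3/16, 3/16); label the merged cluster AEGHIOX
final tree: (((A:41/4,((E:43/10,H:-13/10):173/24,(G:-83/16,O:99/16):121/24):31/8):13/4,I:13/8):3/16,X:3/16)
total length: 285/8

285/8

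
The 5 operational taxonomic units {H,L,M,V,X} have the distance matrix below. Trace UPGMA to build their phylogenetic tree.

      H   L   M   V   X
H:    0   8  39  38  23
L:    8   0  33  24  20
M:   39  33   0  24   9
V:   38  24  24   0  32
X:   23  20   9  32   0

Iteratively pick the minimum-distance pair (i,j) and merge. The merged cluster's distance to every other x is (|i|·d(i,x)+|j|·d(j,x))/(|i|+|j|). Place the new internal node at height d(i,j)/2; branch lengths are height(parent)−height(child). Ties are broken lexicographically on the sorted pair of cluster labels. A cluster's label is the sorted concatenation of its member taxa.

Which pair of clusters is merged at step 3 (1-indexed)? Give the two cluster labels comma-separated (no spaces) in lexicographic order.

iteration 1: select H,L (d=8); attach at lengths (4, 4); label the merged cluster HL
  updated: d(HL,M)=36, d(HL,V)=31, d(HL,X)=43/2
iteration 2: select M,X (d=9); attach at lengths (9/2, 9/2); label the merged cluster MX
  updated: d(HL,MX)=115/4, d(MX,V)=28
iteration 3: select MX,V (d=28); attach at lengths (19/2, 14); label the merged cluster MVX
  updated: d(HL,MVX)=59/2
iteration 4: select HL,MVX (d=59/2); attach at lengths (43/4, 3/4); label the merged cluster HLMVX
final tree: ((H:4,L:4):43/4,((M:9/2,X:9/2):19/2,V:14):3/4)
total length: 52

MX,V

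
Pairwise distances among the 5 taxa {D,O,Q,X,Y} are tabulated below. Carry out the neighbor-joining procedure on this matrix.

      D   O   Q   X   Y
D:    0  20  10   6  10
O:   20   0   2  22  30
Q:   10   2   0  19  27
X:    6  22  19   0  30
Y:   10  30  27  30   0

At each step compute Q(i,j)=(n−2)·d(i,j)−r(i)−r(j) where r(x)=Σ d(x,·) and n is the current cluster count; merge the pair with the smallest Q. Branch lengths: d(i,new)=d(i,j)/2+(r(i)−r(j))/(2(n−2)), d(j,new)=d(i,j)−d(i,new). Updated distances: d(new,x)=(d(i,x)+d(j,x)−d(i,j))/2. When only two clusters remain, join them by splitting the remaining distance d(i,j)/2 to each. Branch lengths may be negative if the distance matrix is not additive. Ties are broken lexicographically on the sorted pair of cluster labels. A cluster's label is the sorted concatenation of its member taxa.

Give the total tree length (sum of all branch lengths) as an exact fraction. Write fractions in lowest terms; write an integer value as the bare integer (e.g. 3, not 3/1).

step 1: merge (O,Q) at d=2, Q=-126; branch lengths O→11/3, Q→-5/3; new cluster OQ
  updated: d(D,OQ)=14, d(OQ,X)=39/2, d(OQ,Y)=55/2
step 2: merge (D,Y) at d=10, Q=-155/2; branch lengths D→-35/8, Y→115/8; new cluster DY
  updated: d(DY,OQ)=63/4, d(DY,X)=13
step 3: merge (DY,OQ) at d=63/4, Q=-193/4; branch lengths DY→37/8, OQ→89/8; new cluster DOQY
  updated: d(DOQY,X)=67/8
step 4: merge (DOQY,X) at d=67/8; branch lengths DOQY→67/16, X→67/16; new cluster DOQXY
final tree: (((D:-35/8,Y:115/8):37/8,(O:11/3,Q:-5/3):89/8):67/16,X:67/16)
total length: 289/8

289/8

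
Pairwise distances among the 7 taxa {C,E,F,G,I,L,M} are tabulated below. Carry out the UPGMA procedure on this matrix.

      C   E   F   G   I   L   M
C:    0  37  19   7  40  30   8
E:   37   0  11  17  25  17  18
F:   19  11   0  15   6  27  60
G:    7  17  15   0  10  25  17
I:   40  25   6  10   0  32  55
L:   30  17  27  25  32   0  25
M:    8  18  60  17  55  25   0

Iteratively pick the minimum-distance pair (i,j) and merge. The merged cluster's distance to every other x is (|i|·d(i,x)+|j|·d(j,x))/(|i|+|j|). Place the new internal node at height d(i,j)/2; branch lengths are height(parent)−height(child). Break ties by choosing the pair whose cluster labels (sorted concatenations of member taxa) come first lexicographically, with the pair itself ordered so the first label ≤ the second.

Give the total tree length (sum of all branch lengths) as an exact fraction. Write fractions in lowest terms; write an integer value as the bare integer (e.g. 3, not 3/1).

1. join F+I (d=6) ⇒ FI; edges |F|=3, |I|=3
  updated: d(C,FI)=59/2, d(E,FI)=18, d(FI,G)=25/2, d(FI,L)=59/2, d(FI,M)=115/2
2. join C+G (d=7) ⇒ CG; edges |C|=7/2, |G|=7/2
  updated: d(CG,E)=27, d(CG,FI)=21, d(CG,L)=55/2, d(CG,M)=25/2
3. join CG+M (d=25/2) ⇒ CGM; edges |CG|=11/4, |M|=25/4
  updated: d(CGM,E)=24, d(CGM,FI)=199/6, d(CGM,L)=80/3
4. join E+L (d=17) ⇒ EL; edges |E|=17/2, |L|=17/2
  updated: d(CGM,EL)=76/3, d(EL,FI)=95/4
5. join EL+FI (d=95/4) ⇒ EFIL; edges |EL|=27/8, |FI|=71/8
  updated: d(CGM,EFIL)=117/4
6. join CGM+EFIL (d=117/4) ⇒ CEFGILM; edges |CGM|=67/8, |EFIL|=11/4
final tree: (((C:7/2,G:7/2):11/4,M:25/4):67/8,((E:17/2,L:17/2):27/8,(F:3,I:3):71/8):11/4)
total length: 499/8

499/8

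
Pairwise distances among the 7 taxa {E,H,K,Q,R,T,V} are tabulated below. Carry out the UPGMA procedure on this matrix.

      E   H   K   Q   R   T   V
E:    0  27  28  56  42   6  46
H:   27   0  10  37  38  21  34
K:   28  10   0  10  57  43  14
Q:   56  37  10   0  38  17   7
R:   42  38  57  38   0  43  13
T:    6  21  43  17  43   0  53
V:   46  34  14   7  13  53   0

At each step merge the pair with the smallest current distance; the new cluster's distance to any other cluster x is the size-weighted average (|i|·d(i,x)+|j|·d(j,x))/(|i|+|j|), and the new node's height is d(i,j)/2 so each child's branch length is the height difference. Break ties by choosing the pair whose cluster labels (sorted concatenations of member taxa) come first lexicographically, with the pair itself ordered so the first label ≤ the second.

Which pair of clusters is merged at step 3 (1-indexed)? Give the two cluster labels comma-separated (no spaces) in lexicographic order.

H,K

step 1: merge (E,T) at d=6; branch lengths E→3, T→3; new cluster ET
  updated: d(ET,H)=24, d(ET,K)=71/2, d(ET,Q)=73/2, d(ET,R)=85/2, d(ET,V)=99/2
step 2: merge (Q,V) at d=7; branch lengths Q→7/2, V→7/2; new cluster QV
  updated: d(ET,QV)=43, d(H,QV)=71/2, d(K,QV)=12, d(QV,R)=51/2
step 3: merge (H,K) at d=10; branch lengths H→5, K→5; new cluster HK
  updated: d(ET,HK)=119/4, d(HK,QV)=95/4, d(HK,R)=95/2
step 4: merge (HK,QV) at d=95/4; branch lengths HK→55/8, QV→67/8; new cluster HKQV
  updated: d(ET,HKQV)=291/8, d(HKQV,R)=73/2
step 5: merge (ET,HKQV) at d=291/8; branch lengths ET→243/16, HKQV→101/16; new cluster EHKQTV
  updated: d(EHKQTV,R)=77/2
step 6: merge (EHKQTV,R) at d=77/2; branch lengths EHKQTV→17/16, R→77/4; new cluster EHKQRTV
final tree: (((E:3,T:3):243/16,((H:5,K:5):55/8,(Q:7/2,V:7/2):67/8):101/16):17/16,R:77/4)
total length: 1281/16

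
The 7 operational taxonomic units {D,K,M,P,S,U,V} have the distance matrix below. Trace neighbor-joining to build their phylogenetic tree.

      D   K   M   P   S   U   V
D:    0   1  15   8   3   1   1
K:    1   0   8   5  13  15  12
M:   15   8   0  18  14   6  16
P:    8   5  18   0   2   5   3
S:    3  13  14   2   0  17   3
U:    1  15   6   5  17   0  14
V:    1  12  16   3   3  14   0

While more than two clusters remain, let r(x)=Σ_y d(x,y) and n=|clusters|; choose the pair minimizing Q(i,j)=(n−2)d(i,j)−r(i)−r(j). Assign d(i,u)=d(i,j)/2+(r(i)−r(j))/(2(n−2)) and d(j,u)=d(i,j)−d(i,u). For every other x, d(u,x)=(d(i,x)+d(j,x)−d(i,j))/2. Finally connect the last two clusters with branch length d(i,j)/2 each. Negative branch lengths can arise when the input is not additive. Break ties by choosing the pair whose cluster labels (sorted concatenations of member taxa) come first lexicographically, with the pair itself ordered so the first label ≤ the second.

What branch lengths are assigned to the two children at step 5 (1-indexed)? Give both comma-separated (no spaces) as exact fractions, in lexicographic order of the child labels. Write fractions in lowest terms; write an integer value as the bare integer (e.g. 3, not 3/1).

7/8,3/2

step 1: merge (M,U) at d=6, Q=-105; branch lengths M→49/10, U→11/10; new cluster MU
  updated: d(D,MU)=5, d(K,MU)=17/2, d(MU,P)=17/2, d(MU,S)=25/2, d(MU,V)=12
step 2: merge (D,K) at d=1, Q=-107/2; branch lengths D→-35/16, K→51/16; new cluster DK
  updated: d(DK,MU)=25/4, d(DK,P)=6, d(DK,S)=15/2, d(DK,V)=6
step 3: merge (DK,MU) at d=25/4, Q=-185/4; branch lengths DK→7/8, MU→43/8; new cluster DKMU
  updated: d(DKMU,P)=33/8, d(DKMU,S)=55/8, d(DKMU,V)=47/8
step 4: merge (DKMU,P) at d=33/8, Q=-71/4; branch lengths DKMU→4, P→1/8; new cluster DKMPU
  updated: d(DKMPU,S)=19/8, d(DKMPU,V)=19/8
step 5: merge (DKMPU,S) at d=19/8, Q=-31/4; branch lengths DKMPU→7/8, S→3/2; new cluster DKMPSU
  updated: d(DKMPSU,V)=3/2
step 6: merge (DKMPSU,V) at d=3/2; branch lengths DKMPSU→3/4, V→3/4; new cluster DKMPSUV
final tree: (((((D:-35/16,K:51/16):7/8,(M:49/10,U:11/10):43/8):4,P:1/8):7/8,S:3/2):3/4,V:3/4)
total length: 85/4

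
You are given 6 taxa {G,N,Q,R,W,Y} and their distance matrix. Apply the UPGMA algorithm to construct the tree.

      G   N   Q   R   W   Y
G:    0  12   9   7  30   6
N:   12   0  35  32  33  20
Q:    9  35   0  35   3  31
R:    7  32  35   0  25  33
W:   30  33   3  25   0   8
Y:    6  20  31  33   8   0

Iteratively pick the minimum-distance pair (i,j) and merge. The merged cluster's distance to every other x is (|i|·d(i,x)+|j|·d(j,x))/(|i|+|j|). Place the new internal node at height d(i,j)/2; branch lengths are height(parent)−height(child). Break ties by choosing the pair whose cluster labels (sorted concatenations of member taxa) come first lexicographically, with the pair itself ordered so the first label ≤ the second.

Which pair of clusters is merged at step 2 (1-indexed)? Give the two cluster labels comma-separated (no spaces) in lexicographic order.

iteration 1: select Q,W (d=3); attach at lengths (3/2, 3/2); label the merged cluster QW
  updated: d(G,QW)=39/2, d(N,QW)=34, d(QW,R)=30, d(QW,Y)=39/2
iteration 2: select G,Y (d=6); attach at lengths (3, 3); label the merged cluster GY
  updated: d(GY,N)=16, d(GY,QW)=39/2, d(GY,R)=20
iteration 3: select GY,N (d=16); attach at lengths (5, 8); label the merged cluster GNY
  updated: d(GNY,QW)=73/3, d(GNY,R)=24
iteration 4: select GNY,R (d=24); attach at lengths (4, 12); label the merged cluster GNRY
  updated: d(GNRY,QW)=103/4
iteration 5: select GNRY,QW (d=103/4); attach at lengths (7/8, 91/8); label the merged cluster GNQRWY
final tree: ((((G:3,Y:3):5,N:8):4,R:12):7/8,(Q:3/2,W:3/2):91/8)
total length: 201/4

G,Y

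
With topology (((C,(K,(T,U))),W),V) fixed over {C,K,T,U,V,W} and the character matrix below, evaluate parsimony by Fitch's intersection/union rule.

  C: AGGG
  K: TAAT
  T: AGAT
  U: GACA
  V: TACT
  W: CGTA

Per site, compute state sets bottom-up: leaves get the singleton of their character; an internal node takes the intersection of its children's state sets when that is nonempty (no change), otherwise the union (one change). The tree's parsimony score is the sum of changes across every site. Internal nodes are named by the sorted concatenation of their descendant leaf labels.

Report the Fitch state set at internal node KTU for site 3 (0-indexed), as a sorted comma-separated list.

T

[col 0] TU: children T:{A}, U:{G} ∪→ {A,G}; cost 1
[col 0] KTU: children K:{T}, TU:{A,G} ∪→ {A,G,T}; cost 1
[col 0] CKTU: children C:{A}, KTU:{A,G,T} ∩→ {A}; cost 0
[col 0] CKTUW: children CKTU:{A}, W:{C} ∪→ {A,C}; cost 1
[col 0] CKTUVW: children CKTUW:{A,C}, V:{T} ∪→ {A,C,T}; cost 1
[col 1] TU: children T:{G}, U:{A} ∪→ {A,G}; cost 1
[col 1] KTU: children K:{A}, TU:{A,G} ∩→ {A}; cost 0
[col 1] CKTU: children C:{G}, KTU:{A} ∪→ {A,G}; cost 1
[col 1] CKTUW: children CKTU:{A,G}, W:{G} ∩→ {G}; cost 0
[col 1] CKTUVW: children CKTUW:{G}, V:{A} ∪→ {A,G}; cost 1
[col 2] TU: children T:{A}, U:{C} ∪→ {A,C}; cost 1
[col 2] KTU: children K:{A}, TU:{A,C} ∩→ {A}; cost 0
[col 2] CKTU: children C:{G}, KTU:{A} ∪→ {A,G}; cost 1
[col 2] CKTUW: children CKTU:{A,G}, W:{T} ∪→ {A,G,T}; cost 1
[col 2] CKTUVW: children CKTUW:{A,G,T}, V:{C} ∪→ {A,C,G,T}; cost 1
[col 3] TU: children T:{T}, U:{A} ∪→ {A,T}; cost 1
[col 3] KTU: children K:{T}, TU:{A,T} ∩→ {T}; cost 0
[col 3] CKTU: children C:{G}, KTU:{T} ∪→ {G,T}; cost 1
[col 3] CKTUW: children CKTU:{G,T}, W:{A} ∪→ {A,G,T}; cost 1
[col 3] CKTUVW: children CKTUW:{A,G,T}, V:{T} ∩→ {T}; cost 0
per-site changes: [4, 3, 4, 3]; total = 14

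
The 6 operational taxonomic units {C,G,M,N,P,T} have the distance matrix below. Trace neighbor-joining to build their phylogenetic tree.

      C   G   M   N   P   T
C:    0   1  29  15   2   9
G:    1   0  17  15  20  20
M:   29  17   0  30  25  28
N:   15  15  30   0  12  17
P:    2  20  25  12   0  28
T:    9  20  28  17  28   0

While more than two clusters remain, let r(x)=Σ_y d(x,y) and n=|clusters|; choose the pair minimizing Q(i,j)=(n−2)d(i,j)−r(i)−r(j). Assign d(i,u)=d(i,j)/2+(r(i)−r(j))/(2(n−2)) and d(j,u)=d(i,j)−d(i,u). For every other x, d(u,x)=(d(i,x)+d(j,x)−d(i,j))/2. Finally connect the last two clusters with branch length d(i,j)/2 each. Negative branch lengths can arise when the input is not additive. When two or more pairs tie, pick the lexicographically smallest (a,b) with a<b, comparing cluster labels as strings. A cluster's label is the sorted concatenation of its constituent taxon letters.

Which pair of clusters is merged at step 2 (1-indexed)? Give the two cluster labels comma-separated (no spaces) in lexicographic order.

1. join C+P (d=2, Q=-135) ⇒ CP; edges |C|=-23/8, |P|=39/8
  updated: d(CP,G)=19/2, d(CP,M)=26, d(CP,N)=25/2, d(CP,T)=35/2
2. join G+M (d=17, Q=-223/2) ⇒ GM; edges |G|=23/12, |M|=181/12
  updated: d(CP,GM)=37/4, d(GM,N)=14, d(GM,T)=31/2
3. join CP+GM (d=37/4, Q=-119/2) ⇒ CGMP; edges |CP|=19/4, |GM|=9/2
  updated: d(CGMP,N)=69/8, d(CGMP,T)=95/8
4. join CGMP+N (d=69/8, Q=-75/2) ⇒ CGMNP; edges |CGMP|=7/4, |N|=55/8
  updated: d(CGMNP,T)=81/8
5. join CGMNP+T (d=81/8) ⇒ CGMNPT; edges |CGMNP|=81/16, |T|=81/16
final tree: ((((C:-23/8,P:39/8):19/4,(G:23/12,M:181/12):9/2):7/4,N:55/8):81/16,T:81/16)
total length: 47

G,M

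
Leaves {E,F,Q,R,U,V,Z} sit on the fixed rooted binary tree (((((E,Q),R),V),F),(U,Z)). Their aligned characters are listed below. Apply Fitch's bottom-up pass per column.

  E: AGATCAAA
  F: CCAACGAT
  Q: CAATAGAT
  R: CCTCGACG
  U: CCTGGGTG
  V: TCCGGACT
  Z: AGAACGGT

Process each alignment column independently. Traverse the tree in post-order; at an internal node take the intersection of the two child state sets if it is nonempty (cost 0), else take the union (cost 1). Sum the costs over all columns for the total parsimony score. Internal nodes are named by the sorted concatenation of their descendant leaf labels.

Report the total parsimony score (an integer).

EQ@0: {A} ∪ {C} = {A,C} (union, +1)
EQR@0: {A,C} ∩ {C} = {C} (intersection, +0)
EQRV@0: {C} ∪ {T} = {C,T} (union, +1)
EFQRV@0: {C,T} ∩ {C} = {C} (intersection, +0)
UZ@0: {C} ∪ {A} = {A,C} (union, +1)
EFQRUVZ@0: {C} ∩ {A,C} = {C} (intersection, +0)
EQ@1: {G} ∪ {A} = {A,G} (union, +1)
EQR@1: {A,G} ∪ {C} = {A,C,G} (union, +1)
EQRV@1: {A,C,G} ∩ {C} = {C} (intersection, +0)
EFQRV@1: {C} ∩ {C} = {C} (intersection, +0)
UZ@1: {C} ∪ {G} = {C,G} (union, +1)
EFQRUVZ@1: {C} ∩ {C,G} = {C} (intersection, +0)
EQ@2: {A} ∩ {A} = {A} (intersection, +0)
EQR@2: {A} ∪ {T} = {A,T} (union, +1)
EQRV@2: {A,T} ∪ {C} = {A,C,T} (union, +1)
EFQRV@2: {A,C,T} ∩ {A} = {A} (intersection, +0)
UZ@2: {T} ∪ {A} = {A,T} (union, +1)
EFQRUVZ@2: {A} ∩ {A,T} = {A} (intersection, +0)
EQ@3: {T} ∩ {T} = {T} (intersection, +0)
EQR@3: {T} ∪ {C} = {C,T} (union, +1)
EQRV@3: {C,T} ∪ {G} = {C,G,T} (union, +1)
EFQRV@3: {C,G,T} ∪ {A} = {A,C,G,T} (union, +1)
UZ@3: {G} ∪ {A} = {A,G} (union, +1)
EFQRUVZ@3: {A,C,G,T} ∩ {A,G} = {A,G} (intersection, +0)
EQ@4: {C} ∪ {A} = {A,C} (union, +1)
EQR@4: {A,C} ∪ {G} = {A,C,G} (union, +1)
EQRV@4: {A,C,G} ∩ {G} = {G} (intersection, +0)
EFQRV@4: {G} ∪ {C} = {C,G} (union, +1)
UZ@4: {G} ∪ {C} = {C,G} (union, +1)
EFQRUVZ@4: {C,G} ∩ {C,G} = {C,G} (intersection, +0)
EQ@5: {A} ∪ {G} = {A,G} (union, +1)
EQR@5: {A,G} ∩ {A} = {A} (intersection, +0)
EQRV@5: {A} ∩ {A} = {A} (intersection, +0)
EFQRV@5: {A} ∪ {G} = {A,G} (union, +1)
UZ@5: {G} ∩ {G} = {G} (intersection, +0)
EFQRUVZ@5: {A,G} ∩ {G} = {G} (intersection, +0)
EQ@6: {A} ∩ {A} = {A} (intersection, +0)
EQR@6: {A} ∪ {C} = {A,C} (union, +1)
EQRV@6: {A,C} ∩ {C} = {C} (intersection, +0)
EFQRV@6: {C} ∪ {A} = {A,C} (union, +1)
UZ@6: {T} ∪ {G} = {G,T} (union, +1)
EFQRUVZ@6: {A,C} ∪ {G,T} = {A,C,G,T} (union, +1)
EQ@7: {A} ∪ {T} = {A,T} (union, +1)
EQR@7: {A,T} ∪ {G} = {A,G,T} (union, +1)
EQRV@7: {A,G,T} ∩ {T} = {T} (intersection, +0)
EFQRV@7: {T} ∩ {T} = {T} (intersection, +0)
UZ@7: {G} ∪ {T} = {G,T} (union, +1)
EFQRUVZ@7: {T} ∩ {G,T} = {T} (intersection, +0)
per-site changes: [3, 3, 3, 4, 4, 2, 4, 3]; total = 26

26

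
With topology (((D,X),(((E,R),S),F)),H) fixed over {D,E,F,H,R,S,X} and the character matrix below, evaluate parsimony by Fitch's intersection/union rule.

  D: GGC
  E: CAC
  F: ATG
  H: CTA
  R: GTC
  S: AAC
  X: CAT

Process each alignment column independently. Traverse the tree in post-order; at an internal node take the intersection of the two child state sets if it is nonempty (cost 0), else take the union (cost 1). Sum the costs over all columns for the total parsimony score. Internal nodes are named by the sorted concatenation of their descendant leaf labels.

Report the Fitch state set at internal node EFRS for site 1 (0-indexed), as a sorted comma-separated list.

A,T

site 0, node DX: D={G} ∪ X={C} → {C,G} (+1)
site 0, node ER: E={C} ∪ R={G} → {C,G} (+1)
site 0, node ERS: ER={C,G} ∪ S={A} → {A,C,G} (+1)
site 0, node EFRS: ERS={A,C,G} ∩ F={A} → {A} (+0)
site 0, node DEFRSX: DX={C,G} ∪ EFRS={A} → {A,C,G} (+1)
site 0, node DEFHRSX: DEFRSX={A,C,G} ∩ H={C} → {C} (+0)
site 1, node DX: D={G} ∪ X={A} → {A,G} (+1)
site 1, node ER: E={A} ∪ R={T} → {A,T} (+1)
site 1, node ERS: ER={A,T} ∩ S={A} → {A} (+0)
site 1, node EFRS: ERS={A} ∪ F={T} → {A,T} (+1)
site 1, node DEFRSX: DX={A,G} ∩ EFRS={A,T} → {A} (+0)
site 1, node DEFHRSX: DEFRSX={A} ∪ H={T} → {A,T} (+1)
site 2, node DX: D={C} ∪ X={T} → {C,T} (+1)
site 2, node ER: E={C} ∩ R={C} → {C} (+0)
site 2, node ERS: ER={C} ∩ S={C} → {C} (+0)
site 2, node EFRS: ERS={C} ∪ F={G} → {C,G} (+1)
site 2, node DEFRSX: DX={C,T} ∩ EFRS={C,G} → {C} (+0)
site 2, node DEFHRSX: DEFRSX={C} ∪ H={A} → {A,C} (+1)
per-site changes: [4, 4, 3]; total = 11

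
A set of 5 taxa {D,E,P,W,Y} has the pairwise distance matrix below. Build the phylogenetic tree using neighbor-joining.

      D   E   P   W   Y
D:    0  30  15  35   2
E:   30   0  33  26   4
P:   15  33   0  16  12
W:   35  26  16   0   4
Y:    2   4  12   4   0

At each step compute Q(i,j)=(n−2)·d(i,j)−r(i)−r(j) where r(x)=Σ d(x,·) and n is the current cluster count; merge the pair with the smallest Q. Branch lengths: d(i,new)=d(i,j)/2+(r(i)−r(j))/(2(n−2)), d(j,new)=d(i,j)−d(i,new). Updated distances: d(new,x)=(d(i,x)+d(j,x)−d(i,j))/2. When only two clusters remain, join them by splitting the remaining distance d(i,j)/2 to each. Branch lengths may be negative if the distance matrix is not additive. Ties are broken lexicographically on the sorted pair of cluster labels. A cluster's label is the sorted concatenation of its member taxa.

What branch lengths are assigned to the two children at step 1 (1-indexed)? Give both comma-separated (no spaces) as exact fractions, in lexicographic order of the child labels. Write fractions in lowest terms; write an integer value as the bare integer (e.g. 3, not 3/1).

17/2,13/2

step 1: merge (D,P) at d=15, Q=-113; branch lengths D→17/2, P→13/2; new cluster DP
  updated: d(DP,E)=24, d(DP,W)=18, d(DP,Y)=-1/2
step 2: merge (DP,W) at d=18, Q=-107/2; branch lengths DP→59/8, W→85/8; new cluster DPW
  updated: d(DPW,E)=16, d(DPW,Y)=-29/4
step 3: merge (DPW,E) at d=16, Q=-51/4; branch lengths DPW→19/8, E→109/8; new cluster DEPW
  updated: d(DEPW,Y)=-77/8
step 4: merge (DEPW,Y) at d=-77/8; branch lengths DEPW→-77/16, Y→-77/16; new cluster DEPWY
final tree: ((((D:17/2,P:13/2):59/8,W:85/8):19/8,E:109/8):-77/16,Y:-77/16)
total length: 315/8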